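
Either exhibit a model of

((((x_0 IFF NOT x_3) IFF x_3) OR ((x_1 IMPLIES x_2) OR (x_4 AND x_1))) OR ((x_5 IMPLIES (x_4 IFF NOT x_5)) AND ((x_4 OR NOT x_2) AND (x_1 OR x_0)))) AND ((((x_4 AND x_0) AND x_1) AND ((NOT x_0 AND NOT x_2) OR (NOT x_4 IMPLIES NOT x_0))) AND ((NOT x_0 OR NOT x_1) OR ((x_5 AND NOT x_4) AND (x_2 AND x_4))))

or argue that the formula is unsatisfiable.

Case x_4 = True: the formula simplifies to ((((x_0 IFF NOT x_3) IFF x_3) OR ((x_1 IMPLIES x_2) OR x_1)) OR ((x_5 IMPLIES NOT x_5) AND (x_1 OR x_0))) AND ((x_0 AND x_1) AND (NOT x_0 OR NOT x_1)).
  x_1 = True: simplifies to x_0 AND NOT x_0.
    x_0 = True: the conjunct NOT x_0 is False.
    x_0 = False: the conjunct x_0 is False.
  x_1 = False: the conjunct x_1 is False.
Case x_4 = False: the conjunct x_4 is False.
Both cases fail — unsatisfiable.

No satisfying assignment exists.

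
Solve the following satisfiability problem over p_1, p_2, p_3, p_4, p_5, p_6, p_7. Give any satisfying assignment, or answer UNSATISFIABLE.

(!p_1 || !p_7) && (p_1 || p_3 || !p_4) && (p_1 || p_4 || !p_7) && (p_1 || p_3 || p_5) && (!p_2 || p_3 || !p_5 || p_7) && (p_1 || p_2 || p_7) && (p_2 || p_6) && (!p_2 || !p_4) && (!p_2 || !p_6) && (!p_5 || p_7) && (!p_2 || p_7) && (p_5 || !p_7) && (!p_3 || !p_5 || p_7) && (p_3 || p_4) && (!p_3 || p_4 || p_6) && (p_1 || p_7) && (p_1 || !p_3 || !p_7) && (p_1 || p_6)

p_1 = True, p_2 = False, p_3 = True, p_4 = True, p_5 = False, p_6 = True, p_7 = False

Try p_1 = False:
  (p_1 || p_7) forces p_7 = True.
  (p_1 || p_4 || !p_7) forces p_4 = True.
  (p_1 || p_3 || !p_4) forces p_3 = True.
  clause (p_1 || !p_3 || !p_7) is falsified — backtrack.
So p_1 = True.
  then (!p_1 || !p_7) forces p_7 = False.
  then (!p_5 || p_7) forces p_5 = False.
  then (!p_2 || p_7) forces p_2 = False.
  then (p_2 || p_6) forces p_6 = True.
Set p_3 = True.
Set p_4 = True.
All clauses satisfied.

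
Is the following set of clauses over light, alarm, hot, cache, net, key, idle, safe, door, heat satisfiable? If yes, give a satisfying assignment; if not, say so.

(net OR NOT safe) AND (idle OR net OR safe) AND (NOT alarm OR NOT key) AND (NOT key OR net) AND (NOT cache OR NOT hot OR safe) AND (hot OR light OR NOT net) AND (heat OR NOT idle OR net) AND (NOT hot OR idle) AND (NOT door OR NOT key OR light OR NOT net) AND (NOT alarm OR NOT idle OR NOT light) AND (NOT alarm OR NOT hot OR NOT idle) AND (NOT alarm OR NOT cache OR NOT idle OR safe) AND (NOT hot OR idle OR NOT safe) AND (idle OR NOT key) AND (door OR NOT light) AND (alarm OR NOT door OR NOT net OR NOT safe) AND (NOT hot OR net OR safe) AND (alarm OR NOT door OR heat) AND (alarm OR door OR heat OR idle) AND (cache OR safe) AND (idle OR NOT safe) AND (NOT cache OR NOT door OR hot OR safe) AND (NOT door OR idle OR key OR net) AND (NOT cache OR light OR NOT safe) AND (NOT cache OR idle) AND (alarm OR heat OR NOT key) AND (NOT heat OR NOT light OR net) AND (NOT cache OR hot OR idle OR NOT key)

light=F, alarm=F, hot=T, cache=F, net=T, key=T, idle=T, safe=T, door=F, heat=T

Set light = False.
Set alarm = False.
Set hot = True.
  then (NOT hot OR idle) forces idle = True.
Set cache = False.
  then (cache OR safe) forces safe = True.
  then (net OR NOT safe) forces net = True.
  then (alarm OR NOT door OR NOT net OR NOT safe) forces door = False.
Set key = True.
  then (alarm OR heat OR NOT key) forces heat = True.
All clauses satisfied.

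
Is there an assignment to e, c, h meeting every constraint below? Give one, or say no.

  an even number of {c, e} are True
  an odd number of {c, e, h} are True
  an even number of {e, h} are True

e = True, c = True, h = True

{c, e}: 2 true → even ✓
{c, e, h}: 3 true → odd ✓
{e, h}: 2 true → even ✓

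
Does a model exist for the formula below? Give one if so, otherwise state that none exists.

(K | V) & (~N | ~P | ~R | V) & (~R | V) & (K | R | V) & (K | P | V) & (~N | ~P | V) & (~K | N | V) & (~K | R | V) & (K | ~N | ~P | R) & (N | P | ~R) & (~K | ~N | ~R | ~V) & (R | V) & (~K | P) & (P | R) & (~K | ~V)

R = False; V = True; K = False; P = True; N = False

Set R = False.
  then (R | V) forces V = True.
  then (P | R) forces P = True.
  then (~K | ~V) forces K = False.
  then (K | ~N | ~P | R) forces N = False.
All clauses satisfied.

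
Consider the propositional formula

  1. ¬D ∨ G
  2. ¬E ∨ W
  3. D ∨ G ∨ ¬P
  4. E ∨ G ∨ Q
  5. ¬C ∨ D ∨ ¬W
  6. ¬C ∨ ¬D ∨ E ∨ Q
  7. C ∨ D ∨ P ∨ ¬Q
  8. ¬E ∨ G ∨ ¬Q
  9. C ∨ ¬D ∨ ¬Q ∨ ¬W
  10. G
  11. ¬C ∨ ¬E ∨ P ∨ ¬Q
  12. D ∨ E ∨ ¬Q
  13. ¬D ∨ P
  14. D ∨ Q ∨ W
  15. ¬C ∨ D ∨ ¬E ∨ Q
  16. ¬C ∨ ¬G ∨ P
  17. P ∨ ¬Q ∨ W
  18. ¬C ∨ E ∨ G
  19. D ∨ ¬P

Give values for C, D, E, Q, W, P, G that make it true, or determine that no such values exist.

C=F, D=F, E=F, Q=F, W=T, P=F, G=T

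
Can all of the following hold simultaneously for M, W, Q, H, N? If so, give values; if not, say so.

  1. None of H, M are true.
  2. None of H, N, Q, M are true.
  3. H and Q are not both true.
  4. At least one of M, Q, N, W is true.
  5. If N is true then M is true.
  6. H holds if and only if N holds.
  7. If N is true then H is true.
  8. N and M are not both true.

M = False, W = True, Q = False, H = False, N = False

  (1) {H, M}: 0 true — none ✓
  (2) {H, N, Q, M}: 0 true — none ✓
  (3) H=F, Q=F — not both ✓
  (4) {M, Q, N, W}: 1 true — at least one ✓
  (5) N=F ⇒ M: vacuous ✓
  (6) H=F, N=F — same ✓
  (7) N=F ⇒ H: vacuous ✓
  (8) N=F, M=F — not both ✓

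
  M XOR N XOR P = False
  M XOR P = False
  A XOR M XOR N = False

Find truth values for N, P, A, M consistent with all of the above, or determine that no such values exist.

N = False, P = True, A = True, M = True

M XOR N XOR P = T XOR F XOR T = False ✓
M XOR P = T XOR T = False ✓
A XOR M XOR N = T XOR T XOR F = False ✓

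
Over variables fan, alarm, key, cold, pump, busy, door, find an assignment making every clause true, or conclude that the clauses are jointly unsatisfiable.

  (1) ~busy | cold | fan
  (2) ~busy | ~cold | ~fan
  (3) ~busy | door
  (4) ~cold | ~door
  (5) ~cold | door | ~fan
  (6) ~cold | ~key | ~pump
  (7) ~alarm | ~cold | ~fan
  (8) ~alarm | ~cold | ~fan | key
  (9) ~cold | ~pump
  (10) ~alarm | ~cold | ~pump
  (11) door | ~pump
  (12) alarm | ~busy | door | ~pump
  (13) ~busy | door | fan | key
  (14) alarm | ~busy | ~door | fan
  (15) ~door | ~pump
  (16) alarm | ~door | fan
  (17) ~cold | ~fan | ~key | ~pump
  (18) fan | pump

fan: True; alarm: False; key: True; cold: False; pump: False; busy: True; door: True

Try fan = False:
  (fan | pump) forces pump = True.
  (~cold | ~pump) forces cold = False.
  (~busy | cold | fan) forces busy = False.
  (door | ~pump) forces door = True.
  clause (~door | ~pump) is falsified — backtrack.
So fan = True.
Set alarm = False.
Set key = True.
Try cold = True:
  (~busy | ~cold | ~fan) forces busy = False.
  (~cold | ~door) forces door = False.
  clause (~cold | door | ~fan) is falsified — backtrack.
So cold = False.
Set pump = False.
Set busy = True.
  then (~busy | door) forces door = True.
All clauses satisfied.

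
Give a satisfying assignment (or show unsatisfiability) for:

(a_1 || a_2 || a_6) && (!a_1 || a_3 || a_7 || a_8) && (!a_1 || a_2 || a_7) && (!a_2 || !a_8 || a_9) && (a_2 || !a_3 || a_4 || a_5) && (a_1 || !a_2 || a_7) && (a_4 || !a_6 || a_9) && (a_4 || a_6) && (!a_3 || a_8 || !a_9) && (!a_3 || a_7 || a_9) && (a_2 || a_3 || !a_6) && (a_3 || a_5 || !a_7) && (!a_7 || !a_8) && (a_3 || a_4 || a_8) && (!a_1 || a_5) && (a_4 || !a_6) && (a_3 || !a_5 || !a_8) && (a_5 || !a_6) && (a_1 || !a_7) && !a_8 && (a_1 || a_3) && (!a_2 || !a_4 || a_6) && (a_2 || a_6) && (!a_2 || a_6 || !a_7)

Unit clause (!a_8) forces a_8 = False.
Set a_1 = True.
  then (!a_1 || a_5) forces a_5 = True.
Set a_2 = True.
Set a_3 = False.
  then (!a_1 || a_3 || a_7 || a_8) forces a_7 = True.
  then (a_3 || a_4 || a_8) forces a_4 = True.
  then (!a_2 || !a_4 || a_6) forces a_6 = True.
Set a_9 = True.
All clauses satisfied.

a_1: True; a_2: True; a_3: False; a_4: True; a_5: True; a_6: True; a_7: True; a_8: False; a_9: True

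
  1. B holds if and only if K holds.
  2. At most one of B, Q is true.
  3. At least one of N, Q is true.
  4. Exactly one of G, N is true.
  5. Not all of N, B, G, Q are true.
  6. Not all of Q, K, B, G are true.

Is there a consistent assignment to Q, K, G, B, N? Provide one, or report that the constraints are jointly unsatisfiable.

Q: True; K: False; G: False; B: False; N: True

  (1) B=F, K=F — same ✓
  (2) {B, Q}: 1 true — at most one ✓
  (3) {N, Q}: 2 true — at least one ✓
  (4) {G, N}: 1 true — exactly one ✓
  (5) {N, B, G, Q}: 2/4 true — not all ✓
  (6) {Q, K, B, G}: 1/4 true — not all ✓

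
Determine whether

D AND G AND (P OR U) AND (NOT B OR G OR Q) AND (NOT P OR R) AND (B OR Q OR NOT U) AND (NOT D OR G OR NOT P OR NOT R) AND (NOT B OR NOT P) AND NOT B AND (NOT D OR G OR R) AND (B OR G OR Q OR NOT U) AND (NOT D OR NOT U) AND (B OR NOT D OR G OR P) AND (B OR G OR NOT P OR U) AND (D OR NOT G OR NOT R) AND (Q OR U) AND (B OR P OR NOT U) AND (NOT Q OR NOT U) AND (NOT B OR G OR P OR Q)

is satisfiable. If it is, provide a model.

D = True, U = False, R = True, Q = True, G = True, B = False, P = True

Unit clause (D) forces D = True.
Unit clause (G) forces G = True.
Unit clause (NOT B) forces B = False.
In (NOT D OR NOT U) only NOT U is left, so U = False.
In (Q OR U) only Q is left, so Q = True.
In (P OR U) only P is left, so P = True.
In (NOT P OR R) only R is left, so R = True.
All clauses satisfied.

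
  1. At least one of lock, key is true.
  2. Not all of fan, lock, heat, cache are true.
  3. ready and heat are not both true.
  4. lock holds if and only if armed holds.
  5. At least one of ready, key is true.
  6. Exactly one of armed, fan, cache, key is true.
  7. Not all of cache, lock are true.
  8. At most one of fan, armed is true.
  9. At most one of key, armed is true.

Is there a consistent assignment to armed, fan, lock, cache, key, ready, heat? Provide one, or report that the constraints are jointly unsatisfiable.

armed=F; fan=F; lock=F; cache=F; key=T; ready=T; heat=F

  (1) {lock, key}: 1 true — at least one ✓
  (2) {fan, lock, heat, cache}: 0/4 true — not all ✓
  (3) ready=T, heat=F — not both ✓
  (4) lock=F, armed=F — same ✓
  (5) {ready, key}: 2 true — at least one ✓
  (6) {armed, fan, cache, key}: 1 true — exactly one ✓
  (7) {cache, lock}: 0/2 true — not all ✓
  (8) {fan, armed}: 0 true — at most one ✓
  (9) {key, armed}: 1 true — at most one ✓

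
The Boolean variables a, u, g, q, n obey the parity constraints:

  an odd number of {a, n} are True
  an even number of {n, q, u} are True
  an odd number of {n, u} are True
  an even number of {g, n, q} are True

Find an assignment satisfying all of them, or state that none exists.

a = False, u = False, g = False, q = True, n = True

{a, n}: 1 true → odd ✓
{n, q, u}: 2 true → even ✓
{n, u}: 1 true → odd ✓
{g, n, q}: 2 true → even ✓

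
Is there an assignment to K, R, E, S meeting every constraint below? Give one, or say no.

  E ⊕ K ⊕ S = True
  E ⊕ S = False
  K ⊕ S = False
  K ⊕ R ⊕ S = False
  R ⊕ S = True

K=T, R=F, E=T, S=T

E ⊕ K ⊕ S = T ⊕ T ⊕ T = True ✓
E ⊕ S = T ⊕ T = False ✓
K ⊕ S = T ⊕ T = False ✓
K ⊕ R ⊕ S = T ⊕ F ⊕ T = False ✓
R ⊕ S = F ⊕ T = True ✓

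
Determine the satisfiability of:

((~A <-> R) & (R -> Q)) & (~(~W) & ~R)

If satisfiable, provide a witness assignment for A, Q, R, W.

A = True, Q = True, R = False, W = True

  (~A <-> R) & (R -> Q) = True
    ~A <-> R = True
      ~A = False
    R -> Q = True
  ~(~W) & ~R = True
    ~(~W) = True
      ~W = False
    ~R = True
Both conjuncts True, so the formula holds.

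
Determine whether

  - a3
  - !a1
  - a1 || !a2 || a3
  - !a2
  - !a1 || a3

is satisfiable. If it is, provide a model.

Unit clause (a3) forces a3 = True.
Unit clause (!a1) forces a1 = False.
Unit clause (!a2) forces a2 = False.
Check each clause:
  (a3): a3 holds.
  (!a1): !a1 holds.
  (a1 || !a2 || a3): !a2 holds.
  (!a2): !a2 holds.
  (!a1 || a3): !a1 holds.
All clauses satisfied.

a1=F, a2=F, a3=T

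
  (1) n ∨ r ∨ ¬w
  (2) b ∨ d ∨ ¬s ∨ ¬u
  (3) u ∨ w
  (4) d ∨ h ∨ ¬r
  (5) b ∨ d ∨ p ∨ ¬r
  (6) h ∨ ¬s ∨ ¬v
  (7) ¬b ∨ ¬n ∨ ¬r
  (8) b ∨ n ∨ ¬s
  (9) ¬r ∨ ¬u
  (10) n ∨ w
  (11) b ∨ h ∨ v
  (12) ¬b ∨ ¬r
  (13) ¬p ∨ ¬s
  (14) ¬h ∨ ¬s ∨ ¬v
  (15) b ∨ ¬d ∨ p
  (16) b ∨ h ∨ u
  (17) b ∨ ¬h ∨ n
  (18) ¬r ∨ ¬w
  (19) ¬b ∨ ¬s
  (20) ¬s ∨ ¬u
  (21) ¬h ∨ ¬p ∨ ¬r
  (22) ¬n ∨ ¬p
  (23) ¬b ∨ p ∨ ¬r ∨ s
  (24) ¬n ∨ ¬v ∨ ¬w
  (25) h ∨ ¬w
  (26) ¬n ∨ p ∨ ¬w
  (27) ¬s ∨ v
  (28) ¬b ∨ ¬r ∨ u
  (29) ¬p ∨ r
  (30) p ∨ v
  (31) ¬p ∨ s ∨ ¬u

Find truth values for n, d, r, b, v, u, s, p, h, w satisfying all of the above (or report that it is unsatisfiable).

n: True, d: False, r: False, b: False, v: True, u: True, s: False, p: False, h: True, w: False

Set n = True.
  then (¬n ∨ ¬p) forces p = False.
  then (¬n ∨ p ∨ ¬w) forces w = False.
  then (p ∨ v) forces v = True.
  then (u ∨ w) forces u = True.
  then (¬r ∨ ¬u) forces r = False.
  then (¬s ∨ ¬u) forces s = False.
Set d = False.
Set b = False.
Set h = True.
All clauses satisfied.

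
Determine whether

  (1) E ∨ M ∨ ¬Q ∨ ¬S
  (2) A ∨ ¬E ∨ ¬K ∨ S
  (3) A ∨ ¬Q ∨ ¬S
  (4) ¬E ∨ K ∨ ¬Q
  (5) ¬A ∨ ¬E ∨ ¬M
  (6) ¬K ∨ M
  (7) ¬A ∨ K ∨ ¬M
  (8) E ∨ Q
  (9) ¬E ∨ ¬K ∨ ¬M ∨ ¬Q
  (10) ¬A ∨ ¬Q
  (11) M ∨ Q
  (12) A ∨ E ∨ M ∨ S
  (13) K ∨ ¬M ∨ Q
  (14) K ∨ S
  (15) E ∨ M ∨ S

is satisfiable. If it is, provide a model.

M: True, A: False, S: False, E: False, Q: True, K: True

Try M = False:
  (¬K ∨ M) forces K = False.
  (M ∨ Q) forces Q = True.
  (¬E ∨ K ∨ ¬Q) forces E = False.
  (E ∨ M ∨ ¬Q ∨ ¬S) forces S = False.
  clause (K ∨ S) is falsified — backtrack.
So M = True.
Try A = True:
  (¬A ∨ ¬E ∨ ¬M) forces E = False.
  (¬A ∨ K ∨ ¬M) forces K = True.
  (E ∨ Q) forces Q = True.
  clause (¬A ∨ ¬Q) is falsified — backtrack.
So A = False.
Set S = False.
  then (K ∨ S) forces K = True.
  then (A ∨ ¬E ∨ ¬K ∨ S) forces E = False.
  then (E ∨ Q) forces Q = True.
All clauses satisfied.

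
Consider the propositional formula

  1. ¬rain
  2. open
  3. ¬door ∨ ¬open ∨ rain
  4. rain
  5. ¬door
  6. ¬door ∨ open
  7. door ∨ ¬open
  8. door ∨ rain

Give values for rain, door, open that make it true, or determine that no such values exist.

No satisfying assignment exists.

Case rain = True:
  Clause (¬rain) is falsified — contradiction.
Case rain = False:
  Clause (rain) is falsified — contradiction.
Both cases fail, so the formula is unsatisfiable.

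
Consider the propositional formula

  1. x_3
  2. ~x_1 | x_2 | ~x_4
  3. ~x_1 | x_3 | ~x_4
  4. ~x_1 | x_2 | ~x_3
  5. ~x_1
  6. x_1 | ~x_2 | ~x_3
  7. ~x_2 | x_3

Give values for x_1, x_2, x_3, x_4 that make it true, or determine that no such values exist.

x_1 = False; x_2 = False; x_3 = True; x_4 = True

Unit clause (x_3) forces x_3 = True.
Unit clause (~x_1) forces x_1 = False.
In (x_1 | ~x_2 | ~x_3) only ~x_2 is left, so x_2 = False.
Set x_4 = True.
Check each clause:
  (x_3): x_3 holds.
  (~x_1 | x_2 | ~x_4): ~x_1 holds.
  (~x_1 | x_3 | ~x_4): ~x_1 holds.
  (~x_1 | x_2 | ~x_3): ~x_1 holds.
  (~x_1): ~x_1 holds.
  (x_1 | ~x_2 | ~x_3): ~x_2 holds.
  (~x_2 | x_3): ~x_2 holds.
All clauses satisfied.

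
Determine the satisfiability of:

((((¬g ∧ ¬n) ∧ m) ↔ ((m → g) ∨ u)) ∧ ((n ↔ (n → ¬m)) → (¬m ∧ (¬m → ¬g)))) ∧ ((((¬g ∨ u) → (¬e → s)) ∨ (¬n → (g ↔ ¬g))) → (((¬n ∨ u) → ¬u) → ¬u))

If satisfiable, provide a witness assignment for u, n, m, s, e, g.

u=T; n=F; m=T; s=T; e=F; g=F

  (((¬g ∧ ¬n) ∧ m) ↔ ((m → g) ∨ u)) ∧ ((n ↔ (n → ¬m)) → (¬m ∧ (¬m → ¬g))) = True
    ((¬g ∧ ¬n) ∧ m) ↔ ((m → g) ∨ u) = True
      (¬g ∧ ¬n) ∧ m = True
        ¬g ∧ ¬n = True
          ¬g = True
          ¬n = True
      (m → g) ∨ u = True
        m → g = False
    (n ↔ (n → ¬m)) → (¬m ∧ (¬m → ¬g)) = True
      n ↔ (n → ¬m) = False
        n → ¬m = True
          ¬m = False
      ¬m ∧ (¬m → ¬g) = False
        ¬m = False
        ¬m → ¬g = True
          ¬m = False
          ¬g = True
  (((¬g ∨ u) → (¬e → s)) ∨ (¬n → (g ↔ ¬g))) → (((¬n ∨ u) → ¬u) → ¬u) = True
    ((¬g ∨ u) → (¬e → s)) ∨ (¬n → (g ↔ ¬g)) = True
      (¬g ∨ u) → (¬e → s) = True
        ¬g ∨ u = True
          ¬g = True
        ¬e → s = True
          ¬e = True
      ¬n → (g ↔ ¬g) = False
        ¬n = True
        g ↔ ¬g = False
          ¬g = True
    ((¬n ∨ u) → ¬u) → ¬u = True
      (¬n ∨ u) → ¬u = False
        ¬n ∨ u = True
          ¬n = True
        ¬u = False
      ¬u = False
Both conjuncts True, so the formula holds.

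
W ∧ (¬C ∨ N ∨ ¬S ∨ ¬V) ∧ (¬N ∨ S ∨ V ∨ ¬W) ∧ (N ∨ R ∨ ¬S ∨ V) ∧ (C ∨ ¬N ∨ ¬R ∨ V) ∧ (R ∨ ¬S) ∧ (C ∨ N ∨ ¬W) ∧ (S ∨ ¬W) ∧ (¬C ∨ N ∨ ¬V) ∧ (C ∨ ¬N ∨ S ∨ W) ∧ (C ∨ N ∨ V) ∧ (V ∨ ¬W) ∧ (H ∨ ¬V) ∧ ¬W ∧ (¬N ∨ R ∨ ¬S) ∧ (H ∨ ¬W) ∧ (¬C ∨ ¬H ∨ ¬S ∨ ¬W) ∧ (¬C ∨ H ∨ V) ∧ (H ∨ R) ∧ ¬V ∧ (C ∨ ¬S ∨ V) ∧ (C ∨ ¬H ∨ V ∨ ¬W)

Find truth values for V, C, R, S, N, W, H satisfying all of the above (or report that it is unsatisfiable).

Case W = True:
  Clause (¬W) is falsified — contradiction.
Case W = False:
  Clause (W) is falsified — contradiction.
Both cases fail, so the formula is unsatisfiable.

Unsatisfiable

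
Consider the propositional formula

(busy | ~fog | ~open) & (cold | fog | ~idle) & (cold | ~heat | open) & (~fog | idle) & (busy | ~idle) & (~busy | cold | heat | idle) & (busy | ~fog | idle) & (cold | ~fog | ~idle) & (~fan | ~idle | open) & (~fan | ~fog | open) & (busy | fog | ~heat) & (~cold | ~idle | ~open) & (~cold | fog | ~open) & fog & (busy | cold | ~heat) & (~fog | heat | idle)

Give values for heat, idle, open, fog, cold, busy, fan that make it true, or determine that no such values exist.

Unit clause (fog) forces fog = True.
In (~fog | idle) only idle is left, so idle = True.
In (busy | ~idle) only busy is left, so busy = True.
In (cold | ~fog | ~idle) only cold is left, so cold = True.
In (~cold | ~idle | ~open) only ~open is left, so open = False.
In (~fan | ~idle | open) only ~fan is left, so fan = False.
Set heat = False.
All clauses satisfied.

heat: False, idle: True, open: False, fog: True, cold: True, busy: True, fan: False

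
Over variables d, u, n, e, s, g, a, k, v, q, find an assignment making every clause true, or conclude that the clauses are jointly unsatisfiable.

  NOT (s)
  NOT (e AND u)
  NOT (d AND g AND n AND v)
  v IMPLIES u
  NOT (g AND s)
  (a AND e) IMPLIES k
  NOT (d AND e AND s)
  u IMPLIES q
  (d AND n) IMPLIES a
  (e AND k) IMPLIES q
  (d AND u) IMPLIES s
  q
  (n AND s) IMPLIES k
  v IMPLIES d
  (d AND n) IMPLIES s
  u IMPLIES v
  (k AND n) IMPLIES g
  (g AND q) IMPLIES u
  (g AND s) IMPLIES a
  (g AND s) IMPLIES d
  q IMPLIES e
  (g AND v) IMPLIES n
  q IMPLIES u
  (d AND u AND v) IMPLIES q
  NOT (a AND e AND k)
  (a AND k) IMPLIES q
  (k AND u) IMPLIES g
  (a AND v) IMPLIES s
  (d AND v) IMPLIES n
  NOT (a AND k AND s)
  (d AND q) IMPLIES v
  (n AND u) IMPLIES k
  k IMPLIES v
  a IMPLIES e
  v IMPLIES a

UNSATISFIABLE

Case q = True:
  (NOT q OR u) forces u = True.
  (e OR NOT q) forces e = True.
  Clause (NOT e OR NOT u) is falsified — contradiction.
Case q = False:
  Clause (q) is falsified — contradiction.
Both cases fail, so the formula is unsatisfiable.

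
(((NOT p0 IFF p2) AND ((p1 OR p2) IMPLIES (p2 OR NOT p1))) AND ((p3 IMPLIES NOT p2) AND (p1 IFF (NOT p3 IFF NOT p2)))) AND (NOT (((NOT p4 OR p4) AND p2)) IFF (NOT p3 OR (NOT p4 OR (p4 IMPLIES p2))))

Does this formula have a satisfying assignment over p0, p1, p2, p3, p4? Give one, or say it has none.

p0 = True, p1 = False, p2 = False, p3 = True, p4 = False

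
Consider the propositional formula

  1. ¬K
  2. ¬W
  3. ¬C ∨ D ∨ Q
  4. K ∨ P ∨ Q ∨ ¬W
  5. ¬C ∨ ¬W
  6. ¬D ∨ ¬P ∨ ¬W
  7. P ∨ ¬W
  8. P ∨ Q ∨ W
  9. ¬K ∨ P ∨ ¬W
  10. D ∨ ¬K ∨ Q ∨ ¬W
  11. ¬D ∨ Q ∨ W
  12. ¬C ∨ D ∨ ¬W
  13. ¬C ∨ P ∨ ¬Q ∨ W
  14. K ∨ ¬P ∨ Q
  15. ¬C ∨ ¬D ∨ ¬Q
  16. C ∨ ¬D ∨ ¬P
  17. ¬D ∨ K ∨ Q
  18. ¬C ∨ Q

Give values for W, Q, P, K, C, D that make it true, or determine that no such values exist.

W = False, Q = True, P = False, K = False, C = False, D = False

Unit clause (¬K) forces K = False.
Unit clause (¬W) forces W = False.
Try Q = False:
  (P ∨ Q ∨ W) forces P = True.
  clause (K ∨ ¬P ∨ Q) is falsified — backtrack.
So Q = True.
Set P = False.
  then (¬C ∨ P ∨ ¬Q ∨ W) forces C = False.
Set D = False.
All clauses satisfied.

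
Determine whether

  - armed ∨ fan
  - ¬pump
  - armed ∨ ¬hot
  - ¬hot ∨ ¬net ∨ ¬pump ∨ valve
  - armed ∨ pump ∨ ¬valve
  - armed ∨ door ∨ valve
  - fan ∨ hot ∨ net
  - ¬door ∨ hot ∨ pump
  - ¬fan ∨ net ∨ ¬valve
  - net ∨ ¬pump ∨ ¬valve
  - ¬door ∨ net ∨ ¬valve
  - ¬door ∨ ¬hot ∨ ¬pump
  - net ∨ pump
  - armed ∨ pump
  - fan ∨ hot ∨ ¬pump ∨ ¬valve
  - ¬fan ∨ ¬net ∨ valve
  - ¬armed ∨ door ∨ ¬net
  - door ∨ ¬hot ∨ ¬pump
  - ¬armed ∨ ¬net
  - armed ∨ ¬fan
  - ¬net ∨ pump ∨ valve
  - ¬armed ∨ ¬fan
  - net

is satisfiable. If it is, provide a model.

Case pump = True:
  Clause (¬pump) is falsified — contradiction.
Case pump = False:
  (net ∨ pump) forces net = True.
  (armed ∨ pump) forces armed = True.
  Clause (¬armed ∨ ¬net) is falsified — contradiction.
Both cases fail, so the formula is unsatisfiable.

UNSATISFIABLE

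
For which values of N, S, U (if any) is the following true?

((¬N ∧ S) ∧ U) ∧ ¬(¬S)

N: False, S: True, U: True

  (¬N ∧ S) ∧ U = True
    ¬N ∧ S = True
      ¬N = True
  ¬(¬S) = True
    ¬S = False
Both conjuncts True, so the formula holds.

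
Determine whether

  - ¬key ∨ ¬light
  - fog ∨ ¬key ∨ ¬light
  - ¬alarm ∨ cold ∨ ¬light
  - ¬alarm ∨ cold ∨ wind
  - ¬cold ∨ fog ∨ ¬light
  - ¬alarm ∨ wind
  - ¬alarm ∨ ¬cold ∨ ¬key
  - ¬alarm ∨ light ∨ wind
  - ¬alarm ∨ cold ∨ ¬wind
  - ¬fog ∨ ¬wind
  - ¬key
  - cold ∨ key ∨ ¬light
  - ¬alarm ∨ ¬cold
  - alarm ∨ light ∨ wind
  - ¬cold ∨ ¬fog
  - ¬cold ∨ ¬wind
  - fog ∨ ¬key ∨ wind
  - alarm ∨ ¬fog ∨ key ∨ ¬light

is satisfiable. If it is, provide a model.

Unit clause (¬key) forces key = False.
Try cold = True:
  (¬alarm ∨ ¬cold) forces alarm = False.
  (¬cold ∨ ¬fog) forces fog = False.
  (¬cold ∨ fog ∨ ¬light) forces light = False.
  (alarm ∨ light ∨ wind) forces wind = True.
  clause (¬cold ∨ ¬wind) is falsified — backtrack.
So cold = False.
  then (cold ∨ key ∨ ¬light) forces light = False.
Set wind = True.
  then (¬alarm ∨ cold ∨ ¬wind) forces alarm = False.
  then (¬fog ∨ ¬wind) forces fog = False.
All clauses satisfied.

cold=F, wind=T, fog=F, light=F, alarm=F, key=F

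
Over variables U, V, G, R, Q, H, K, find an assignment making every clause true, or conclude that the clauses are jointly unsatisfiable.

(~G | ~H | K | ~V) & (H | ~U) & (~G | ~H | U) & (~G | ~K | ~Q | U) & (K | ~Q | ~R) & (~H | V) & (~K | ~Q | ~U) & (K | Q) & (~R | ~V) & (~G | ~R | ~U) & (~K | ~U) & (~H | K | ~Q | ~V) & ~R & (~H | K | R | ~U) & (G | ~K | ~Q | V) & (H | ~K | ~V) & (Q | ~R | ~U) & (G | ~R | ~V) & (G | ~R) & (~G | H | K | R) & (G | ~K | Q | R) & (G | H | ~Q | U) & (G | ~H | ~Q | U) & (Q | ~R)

U: False, V: False, G: True, R: False, Q: False, H: False, K: True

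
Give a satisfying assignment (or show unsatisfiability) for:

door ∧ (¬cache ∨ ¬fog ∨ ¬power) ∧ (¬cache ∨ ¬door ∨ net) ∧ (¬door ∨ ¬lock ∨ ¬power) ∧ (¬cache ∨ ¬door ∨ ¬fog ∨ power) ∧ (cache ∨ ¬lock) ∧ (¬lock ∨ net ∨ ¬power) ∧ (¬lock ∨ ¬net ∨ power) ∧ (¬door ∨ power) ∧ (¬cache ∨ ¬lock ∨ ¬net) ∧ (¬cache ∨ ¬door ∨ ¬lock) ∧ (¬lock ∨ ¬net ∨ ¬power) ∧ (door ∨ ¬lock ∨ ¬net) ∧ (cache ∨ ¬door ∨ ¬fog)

Unit clause (door) forces door = True.
In (¬door ∨ power) only power is left, so power = True.
In (¬door ∨ ¬lock ∨ ¬power) only ¬lock is left, so lock = False.
Set cache = True.
  then (¬cache ∨ ¬fog ∨ ¬power) forces fog = False.
  then (¬cache ∨ ¬door ∨ net) forces net = True.
All clauses satisfied.

cache = True, door = True, lock = False, power = True, net = True, fog = False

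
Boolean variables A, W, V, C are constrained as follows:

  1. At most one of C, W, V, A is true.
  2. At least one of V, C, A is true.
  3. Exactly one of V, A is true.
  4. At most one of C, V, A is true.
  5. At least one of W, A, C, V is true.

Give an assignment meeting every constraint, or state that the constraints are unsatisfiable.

A = False; W = False; V = True; C = False

  (1) {C, W, V, A}: 1 true — at most one ✓
  (2) {V, C, A}: 1 true — at least one ✓
  (3) {V, A}: 1 true — exactly one ✓
  (4) {C, V, A}: 1 true — at most one ✓
  (5) {W, A, C, V}: 1 true — at least one ✓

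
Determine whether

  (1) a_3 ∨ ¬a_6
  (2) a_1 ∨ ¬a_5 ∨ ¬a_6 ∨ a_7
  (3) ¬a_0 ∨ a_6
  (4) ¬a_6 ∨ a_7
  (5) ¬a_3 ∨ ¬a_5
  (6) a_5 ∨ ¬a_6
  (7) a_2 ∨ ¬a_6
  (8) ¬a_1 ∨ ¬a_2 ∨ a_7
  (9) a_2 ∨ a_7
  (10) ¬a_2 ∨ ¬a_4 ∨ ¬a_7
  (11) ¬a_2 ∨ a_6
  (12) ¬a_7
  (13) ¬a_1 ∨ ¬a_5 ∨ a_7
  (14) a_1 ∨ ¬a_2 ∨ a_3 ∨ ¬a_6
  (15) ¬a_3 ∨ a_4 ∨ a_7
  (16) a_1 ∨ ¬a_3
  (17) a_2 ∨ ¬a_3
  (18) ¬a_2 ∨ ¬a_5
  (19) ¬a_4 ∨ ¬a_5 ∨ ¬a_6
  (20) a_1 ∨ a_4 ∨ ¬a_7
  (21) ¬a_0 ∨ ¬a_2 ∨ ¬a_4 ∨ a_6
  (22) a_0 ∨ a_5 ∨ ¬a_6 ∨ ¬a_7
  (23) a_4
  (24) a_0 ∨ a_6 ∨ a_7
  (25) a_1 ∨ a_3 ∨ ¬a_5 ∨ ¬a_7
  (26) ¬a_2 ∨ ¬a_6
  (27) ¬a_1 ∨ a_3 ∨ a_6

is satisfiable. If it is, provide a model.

Unsatisfiable — no assignment works.

Case a_7 = True:
  Clause (¬a_7) is falsified — contradiction.
Case a_7 = False:
  (¬a_6 ∨ a_7) forces a_6 = False.
  (¬a_0 ∨ a_6) forces a_0 = False.
  Clause (a_0 ∨ a_6 ∨ a_7) is falsified — contradiction.
Both cases fail, so the formula is unsatisfiable.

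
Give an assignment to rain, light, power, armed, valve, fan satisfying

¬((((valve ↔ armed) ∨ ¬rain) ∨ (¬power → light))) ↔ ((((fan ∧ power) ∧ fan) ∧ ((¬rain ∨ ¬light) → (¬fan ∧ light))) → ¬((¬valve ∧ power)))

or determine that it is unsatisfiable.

rain: True, light: False, power: False, armed: True, valve: False, fan: True

  ¬((((valve ↔ armed) ∨ ¬rain) ∨ (¬power → light))) ↔ ((((fan ∧ power) ∧ fan) ∧ ((¬rain ∨ ¬light) → (¬fan ∧ light))) → ¬((¬valve ∧ power))) = True
    ¬((((valve ↔ armed) ∨ ¬rain) ∨ (¬power → light))) = True
      ((valve ↔ armed) ∨ ¬rain) ∨ (¬power → light) = False
        (valve ↔ armed) ∨ ¬rain = False
          valve ↔ armed = False
          ¬rain = False
        ¬power → light = False
          ¬power = True
    (((fan ∧ power) ∧ fan) ∧ ((¬rain ∨ ¬light) → (¬fan ∧ light))) → ¬((¬valve ∧ power)) = True
      ((fan ∧ power) ∧ fan) ∧ ((¬rain ∨ ¬light) → (¬fan ∧ light)) = False
        (fan ∧ power) ∧ fan = False
          fan ∧ power = False
        (¬rain ∨ ¬light) → (¬fan ∧ light) = False
          ¬rain ∨ ¬light = True
            ¬rain = False
            ¬light = True
          ¬fan ∧ light = False
            ¬fan = False
      ¬((¬valve ∧ power)) = True
        ¬valve ∧ power = False
          ¬valve = True
The formula evaluates to True.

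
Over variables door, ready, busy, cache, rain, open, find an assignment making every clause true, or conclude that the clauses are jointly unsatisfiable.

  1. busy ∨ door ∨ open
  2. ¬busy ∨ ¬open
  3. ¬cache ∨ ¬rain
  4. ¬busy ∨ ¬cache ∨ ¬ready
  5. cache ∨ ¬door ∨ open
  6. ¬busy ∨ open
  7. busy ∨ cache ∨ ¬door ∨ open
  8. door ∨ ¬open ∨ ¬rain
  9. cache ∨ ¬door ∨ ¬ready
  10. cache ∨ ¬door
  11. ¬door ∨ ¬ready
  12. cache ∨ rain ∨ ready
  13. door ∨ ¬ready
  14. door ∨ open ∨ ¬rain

Set door = False.
  then (door ∨ ¬ready) forces ready = False.
Try busy = True:
  (¬busy ∨ ¬open) forces open = False.
  clause (¬busy ∨ open) is falsified — backtrack.
So busy = False.
  then (busy ∨ door ∨ open) forces open = True.
  then (door ∨ ¬open ∨ ¬rain) forces rain = False.
  then (cache ∨ rain ∨ ready) forces cache = True.
All clauses satisfied.

door = False; ready = False; busy = False; cache = True; rain = False; open = True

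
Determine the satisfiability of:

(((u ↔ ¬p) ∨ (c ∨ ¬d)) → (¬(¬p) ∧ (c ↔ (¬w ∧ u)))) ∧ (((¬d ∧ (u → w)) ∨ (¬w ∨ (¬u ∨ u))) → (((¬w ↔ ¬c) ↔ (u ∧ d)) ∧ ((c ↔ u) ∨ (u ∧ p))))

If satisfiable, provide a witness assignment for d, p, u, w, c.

d = True, p = False, u = False, w = True, c = False

  ((u ↔ ¬p) ∨ (c ∨ ¬d)) → (¬(¬p) ∧ (c ↔ (¬w ∧ u))) = True
    (u ↔ ¬p) ∨ (c ∨ ¬d) = False
      u ↔ ¬p = False
        ¬p = True
      c ∨ ¬d = False
        ¬d = False
    ¬(¬p) ∧ (c ↔ (¬w ∧ u)) = False
      ¬(¬p) = False
        ¬p = True
      c ↔ (¬w ∧ u) = True
        ¬w ∧ u = False
          ¬w = False
  ((¬d ∧ (u → w)) ∨ (¬w ∨ (¬u ∨ u))) → (((¬w ↔ ¬c) ↔ (u ∧ d)) ∧ ((c ↔ u) ∨ (u ∧ p))) = True
    (¬d ∧ (u → w)) ∨ (¬w ∨ (¬u ∨ u)) = True
      ¬d ∧ (u → w) = False
        ¬d = False
        u → w = True
      ¬w ∨ (¬u ∨ u) = True
        ¬w = False
        ¬u ∨ u = True
          ¬u = True
    ((¬w ↔ ¬c) ↔ (u ∧ d)) ∧ ((c ↔ u) ∨ (u ∧ p)) = True
      (¬w ↔ ¬c) ↔ (u ∧ d) = True
        ¬w ↔ ¬c = False
          ¬w = False
          ¬c = True
        u ∧ d = False
      (c ↔ u) ∨ (u ∧ p) = True
        c ↔ u = True
        u ∧ p = False
Both conjuncts True, so the formula holds.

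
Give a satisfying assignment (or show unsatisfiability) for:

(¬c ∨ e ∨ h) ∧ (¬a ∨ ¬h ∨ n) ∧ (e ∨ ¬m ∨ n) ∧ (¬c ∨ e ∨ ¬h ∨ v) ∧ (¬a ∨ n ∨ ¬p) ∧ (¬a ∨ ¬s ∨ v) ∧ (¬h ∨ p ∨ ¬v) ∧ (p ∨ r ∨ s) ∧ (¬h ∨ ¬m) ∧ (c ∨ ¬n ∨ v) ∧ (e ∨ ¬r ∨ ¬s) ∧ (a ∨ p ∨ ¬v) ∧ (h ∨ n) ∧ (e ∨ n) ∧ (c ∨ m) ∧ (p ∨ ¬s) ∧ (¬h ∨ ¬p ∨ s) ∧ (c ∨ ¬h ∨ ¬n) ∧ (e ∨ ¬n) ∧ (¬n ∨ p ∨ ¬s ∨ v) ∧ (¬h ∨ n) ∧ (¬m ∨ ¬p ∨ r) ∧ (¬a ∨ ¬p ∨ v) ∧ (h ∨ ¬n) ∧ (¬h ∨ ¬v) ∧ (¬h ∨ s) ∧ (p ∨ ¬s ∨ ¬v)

a: False, m: False, s: True, e: True, v: False, h: True, n: True, c: True, r: True, p: True

Set a = False.
Try m = True:
  (¬h ∨ ¬m) forces h = False.
  (h ∨ n) forces n = True.
  clause (h ∨ ¬n) is falsified — backtrack.
So m = False.
  then (c ∨ m) forces c = True.
Set s = True.
  then (p ∨ ¬s) forces p = True.
Set e = True.
Set v = False.
Set h = True.
  then (¬h ∨ n) forces n = True.
Set r = True.
All clauses satisfied.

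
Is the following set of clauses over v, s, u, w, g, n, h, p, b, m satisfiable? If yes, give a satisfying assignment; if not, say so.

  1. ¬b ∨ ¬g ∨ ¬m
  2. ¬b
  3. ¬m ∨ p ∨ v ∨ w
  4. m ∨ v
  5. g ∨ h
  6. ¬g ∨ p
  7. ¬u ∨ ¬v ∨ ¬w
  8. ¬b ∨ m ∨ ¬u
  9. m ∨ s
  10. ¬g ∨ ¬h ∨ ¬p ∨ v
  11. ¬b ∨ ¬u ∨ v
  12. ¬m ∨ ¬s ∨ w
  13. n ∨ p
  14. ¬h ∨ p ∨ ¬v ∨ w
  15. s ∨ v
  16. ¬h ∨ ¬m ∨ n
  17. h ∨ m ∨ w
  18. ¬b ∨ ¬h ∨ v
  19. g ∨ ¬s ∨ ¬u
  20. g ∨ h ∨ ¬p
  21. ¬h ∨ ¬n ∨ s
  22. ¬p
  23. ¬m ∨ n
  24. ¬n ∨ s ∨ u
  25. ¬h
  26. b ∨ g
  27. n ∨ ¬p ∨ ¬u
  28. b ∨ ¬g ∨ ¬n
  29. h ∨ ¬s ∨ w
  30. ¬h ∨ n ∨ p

Unsatisfiable

Case p = True:
  Clause (¬p) is falsified — contradiction.
Case p = False:
  (¬b) forces b = False.
  (¬g ∨ p) forces g = False.
  Clause (b ∨ g) is falsified — contradiction.
Both cases fail, so the formula is unsatisfiable.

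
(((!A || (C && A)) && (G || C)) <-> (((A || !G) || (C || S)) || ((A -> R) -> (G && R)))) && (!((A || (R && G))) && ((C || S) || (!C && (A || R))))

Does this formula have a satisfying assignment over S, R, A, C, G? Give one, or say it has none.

S=T; R=T; A=F; C=T; G=F

  ((!A || (C && A)) && (G || C)) <-> (((A || !G) || (C || S)) || ((A -> R) -> (G && R))) = True
    (!A || (C && A)) && (G || C) = True
      !A || (C && A) = True
        !A = True
        C && A = False
      G || C = True
    ((A || !G) || (C || S)) || ((A -> R) -> (G && R)) = True
      (A || !G) || (C || S) = True
        A || !G = True
          !G = True
        C || S = True
      (A -> R) -> (G && R) = False
        A -> R = True
        G && R = False
  !((A || (R && G))) && ((C || S) || (!C && (A || R))) = True
    !((A || (R && G))) = True
      A || (R && G) = False
        R && G = False
    (C || S) || (!C && (A || R)) = True
      C || S = True
      !C && (A || R) = False
        !C = False
        A || R = True
Both conjuncts True, so the formula holds.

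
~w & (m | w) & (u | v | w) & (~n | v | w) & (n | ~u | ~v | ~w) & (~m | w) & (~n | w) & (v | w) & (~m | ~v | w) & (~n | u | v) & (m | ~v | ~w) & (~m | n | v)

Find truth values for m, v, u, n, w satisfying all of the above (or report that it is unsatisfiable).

Case w = True:
  Clause (~w) is falsified — contradiction.
Case w = False:
  (m | w) forces m = True.
  Clause (~m | w) is falsified — contradiction.
Both cases fail, so the formula is unsatisfiable.

The formula is unsatisfiable.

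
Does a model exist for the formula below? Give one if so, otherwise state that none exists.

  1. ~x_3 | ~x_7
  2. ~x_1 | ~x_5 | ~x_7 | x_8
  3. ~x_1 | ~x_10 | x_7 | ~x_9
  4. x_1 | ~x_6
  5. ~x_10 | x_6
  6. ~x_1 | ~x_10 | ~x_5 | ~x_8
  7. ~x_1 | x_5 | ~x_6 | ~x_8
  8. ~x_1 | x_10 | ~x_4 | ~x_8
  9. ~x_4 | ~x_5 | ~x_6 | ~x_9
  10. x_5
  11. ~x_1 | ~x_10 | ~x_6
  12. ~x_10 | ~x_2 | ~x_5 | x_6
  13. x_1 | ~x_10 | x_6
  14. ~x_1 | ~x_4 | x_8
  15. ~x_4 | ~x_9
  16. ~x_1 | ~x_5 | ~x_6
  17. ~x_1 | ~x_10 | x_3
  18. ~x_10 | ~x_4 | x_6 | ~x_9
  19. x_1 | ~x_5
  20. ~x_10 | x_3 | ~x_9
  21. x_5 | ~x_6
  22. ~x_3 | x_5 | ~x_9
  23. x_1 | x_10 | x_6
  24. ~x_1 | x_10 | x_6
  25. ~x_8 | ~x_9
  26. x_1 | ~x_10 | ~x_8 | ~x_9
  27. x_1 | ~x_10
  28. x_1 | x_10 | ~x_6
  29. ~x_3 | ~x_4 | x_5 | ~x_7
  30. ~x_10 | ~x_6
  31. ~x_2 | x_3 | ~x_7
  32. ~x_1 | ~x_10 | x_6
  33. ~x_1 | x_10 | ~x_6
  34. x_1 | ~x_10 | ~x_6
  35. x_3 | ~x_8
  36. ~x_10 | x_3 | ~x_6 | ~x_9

Unsatisfiable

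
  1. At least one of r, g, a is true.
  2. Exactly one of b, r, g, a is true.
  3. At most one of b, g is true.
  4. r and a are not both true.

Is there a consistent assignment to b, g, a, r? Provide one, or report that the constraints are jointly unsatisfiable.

b=F; g=F; a=T; r=F

  (1) {r, g, a}: 1 true — at least one ✓
  (2) {b, r, g, a}: 1 true — exactly one ✓
  (3) {b, g}: 0 true — at most one ✓
  (4) r=F, a=T — not both ✓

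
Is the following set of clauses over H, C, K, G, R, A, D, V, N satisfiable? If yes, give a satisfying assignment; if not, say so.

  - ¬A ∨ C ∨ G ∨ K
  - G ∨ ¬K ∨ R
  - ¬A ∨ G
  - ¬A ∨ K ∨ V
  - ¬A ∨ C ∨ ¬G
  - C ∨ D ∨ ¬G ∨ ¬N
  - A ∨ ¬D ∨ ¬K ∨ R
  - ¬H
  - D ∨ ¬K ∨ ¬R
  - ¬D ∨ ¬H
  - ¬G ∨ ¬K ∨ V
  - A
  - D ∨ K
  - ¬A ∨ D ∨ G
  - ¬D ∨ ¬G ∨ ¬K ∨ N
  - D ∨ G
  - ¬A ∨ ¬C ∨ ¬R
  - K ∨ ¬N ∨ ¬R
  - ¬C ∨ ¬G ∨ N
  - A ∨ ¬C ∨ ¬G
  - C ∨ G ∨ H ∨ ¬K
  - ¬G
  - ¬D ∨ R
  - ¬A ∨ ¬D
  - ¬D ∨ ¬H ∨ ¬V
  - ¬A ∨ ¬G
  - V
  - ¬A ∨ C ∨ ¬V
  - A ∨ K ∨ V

The formula is unsatisfiable.

Case G = True:
  Clause (¬G) is falsified — contradiction.
Case G = False:
  (¬A ∨ G) forces A = False.
  Clause (A) is falsified — contradiction.
Both cases fail, so the formula is unsatisfiable.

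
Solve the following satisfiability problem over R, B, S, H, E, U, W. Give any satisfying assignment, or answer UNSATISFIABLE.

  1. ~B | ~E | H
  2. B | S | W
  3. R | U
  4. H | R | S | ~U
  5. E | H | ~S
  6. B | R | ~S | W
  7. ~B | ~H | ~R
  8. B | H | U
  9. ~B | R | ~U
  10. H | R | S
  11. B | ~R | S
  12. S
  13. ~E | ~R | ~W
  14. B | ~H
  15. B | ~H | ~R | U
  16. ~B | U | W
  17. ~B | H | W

Unit clause (S) forces S = True.
Set R = False.
  then (R | U) forces U = True.
  then (~B | R | ~U) forces B = False.
  then (B | ~H) forces H = False.
  then (E | H | ~S) forces E = True.
  then (B | R | ~S | W) forces W = True.
All clauses satisfied.

R=F, B=F, S=T, H=F, E=T, U=T, W=T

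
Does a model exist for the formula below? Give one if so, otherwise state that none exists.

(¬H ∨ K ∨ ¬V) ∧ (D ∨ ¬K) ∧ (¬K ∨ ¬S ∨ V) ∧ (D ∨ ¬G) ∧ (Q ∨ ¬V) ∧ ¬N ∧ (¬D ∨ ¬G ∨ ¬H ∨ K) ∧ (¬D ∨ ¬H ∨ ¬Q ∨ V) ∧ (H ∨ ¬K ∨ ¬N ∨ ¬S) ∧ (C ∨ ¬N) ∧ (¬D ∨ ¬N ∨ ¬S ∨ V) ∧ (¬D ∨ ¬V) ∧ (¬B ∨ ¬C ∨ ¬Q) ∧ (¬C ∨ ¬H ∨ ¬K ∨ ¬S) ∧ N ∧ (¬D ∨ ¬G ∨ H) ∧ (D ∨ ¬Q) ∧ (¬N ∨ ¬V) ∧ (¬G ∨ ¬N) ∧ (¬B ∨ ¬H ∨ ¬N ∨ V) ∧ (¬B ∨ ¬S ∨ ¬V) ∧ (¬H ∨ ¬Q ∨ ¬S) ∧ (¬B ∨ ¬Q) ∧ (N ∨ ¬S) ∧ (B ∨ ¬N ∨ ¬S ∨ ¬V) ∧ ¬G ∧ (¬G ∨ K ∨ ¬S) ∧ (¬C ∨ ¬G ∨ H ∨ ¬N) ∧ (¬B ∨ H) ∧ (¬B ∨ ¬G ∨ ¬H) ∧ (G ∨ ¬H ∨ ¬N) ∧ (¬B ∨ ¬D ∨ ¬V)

UNSATISFIABLE

Case N = True:
  Clause (¬N) is falsified — contradiction.
Case N = False:
  Clause (N) is falsified — contradiction.
Both cases fail, so the formula is unsatisfiable.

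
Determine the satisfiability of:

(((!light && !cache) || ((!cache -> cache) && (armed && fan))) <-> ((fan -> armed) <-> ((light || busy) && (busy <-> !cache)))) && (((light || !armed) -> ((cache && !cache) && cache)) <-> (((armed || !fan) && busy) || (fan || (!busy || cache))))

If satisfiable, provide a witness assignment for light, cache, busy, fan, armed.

light = False; cache = True; busy = True; fan = False; armed = True

  ((!light && !cache) || ((!cache -> cache) && (armed && fan))) <-> ((fan -> armed) <-> ((light || busy) && (busy <-> !cache))) = True
    (!light && !cache) || ((!cache -> cache) && (armed && fan)) = False
      !light && !cache = False
        !light = True
        !cache = False
      (!cache -> cache) && (armed && fan) = False
        !cache -> cache = True
          !cache = False
        armed && fan = False
    (fan -> armed) <-> ((light || busy) && (busy <-> !cache)) = False
      fan -> armed = True
      (light || busy) && (busy <-> !cache) = False
        light || busy = True
        busy <-> !cache = False
          !cache = False
  ((light || !armed) -> ((cache && !cache) && cache)) <-> (((armed || !fan) && busy) || (fan || (!busy || cache))) = True
    (light || !armed) -> ((cache && !cache) && cache) = True
      light || !armed = False
        !armed = False
      (cache && !cache) && cache = False
        cache && !cache = False
          !cache = False
    ((armed || !fan) && busy) || (fan || (!busy || cache)) = True
      (armed || !fan) && busy = True
        armed || !fan = True
          !fan = True
      fan || (!busy || cache) = True
        !busy || cache = True
          !busy = False
Both conjuncts True, so the formula holds.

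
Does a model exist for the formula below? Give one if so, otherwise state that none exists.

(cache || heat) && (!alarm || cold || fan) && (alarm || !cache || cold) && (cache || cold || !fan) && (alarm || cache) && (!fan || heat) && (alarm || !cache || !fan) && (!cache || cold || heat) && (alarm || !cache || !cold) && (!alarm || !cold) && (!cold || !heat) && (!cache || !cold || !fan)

Try cache = False:
  (cache || heat) forces heat = True.
  (alarm || cache) forces alarm = True.
  (!alarm || !cold) forces cold = False.
  (!alarm || cold || fan) forces fan = True.
  clause (cache || cold || !fan) is falsified — backtrack.
So cache = True.
Set heat = True.
  then (!cold || !heat) forces cold = False.
  then (alarm || !cache || cold) forces alarm = True.
  then (!alarm || cold || fan) forces fan = True.
All clauses satisfied.

cache = True; heat = True; alarm = True; cold = False; fan = True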